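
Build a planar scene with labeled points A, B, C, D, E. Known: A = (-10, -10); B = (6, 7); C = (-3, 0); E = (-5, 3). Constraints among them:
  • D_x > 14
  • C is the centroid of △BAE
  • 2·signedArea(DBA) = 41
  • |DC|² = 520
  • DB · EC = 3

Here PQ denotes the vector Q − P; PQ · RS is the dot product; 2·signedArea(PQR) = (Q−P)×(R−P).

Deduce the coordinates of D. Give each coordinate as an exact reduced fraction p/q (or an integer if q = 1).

1. D_x = 15  [DB · EC = 3 ∩ 2·signedArea(DBA) = 41]
2. D_y = 14  [DB · EC = 3 ∩ 2·signedArea(DBA) = 41]
   → D = (15, 14)

D = (15, 14)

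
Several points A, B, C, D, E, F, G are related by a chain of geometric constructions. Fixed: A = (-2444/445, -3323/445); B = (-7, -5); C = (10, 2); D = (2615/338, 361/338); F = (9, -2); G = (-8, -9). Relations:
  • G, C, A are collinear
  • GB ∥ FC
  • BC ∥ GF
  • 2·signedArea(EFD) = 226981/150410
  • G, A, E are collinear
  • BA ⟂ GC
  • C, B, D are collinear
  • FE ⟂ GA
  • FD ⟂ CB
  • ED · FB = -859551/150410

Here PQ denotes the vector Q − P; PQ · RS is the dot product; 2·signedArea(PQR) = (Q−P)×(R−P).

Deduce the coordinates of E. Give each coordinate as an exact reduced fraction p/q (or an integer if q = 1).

E = (3334/445, 208/445)

1. E_x = 3334/445  [G, A, E are collinear ∩ FE ⟂ GA]
2. E_y = 208/445  [G, A, E are collinear ∩ FE ⟂ GA]
   → E = (3334/445, 208/445)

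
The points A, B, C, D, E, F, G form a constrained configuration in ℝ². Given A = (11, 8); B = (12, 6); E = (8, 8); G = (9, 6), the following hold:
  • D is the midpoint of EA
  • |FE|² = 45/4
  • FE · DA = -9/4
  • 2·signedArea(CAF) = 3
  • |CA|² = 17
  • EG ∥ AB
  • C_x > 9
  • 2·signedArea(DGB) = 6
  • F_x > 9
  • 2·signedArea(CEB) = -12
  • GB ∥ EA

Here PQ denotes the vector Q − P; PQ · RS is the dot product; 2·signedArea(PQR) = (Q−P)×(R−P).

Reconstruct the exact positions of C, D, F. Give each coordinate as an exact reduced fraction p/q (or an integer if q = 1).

1. C_x = 10  [line 2·x + 4·y + -36 = 0 ∩ |CA|² = 17]
2. C_y = 4  [line 2·x + 4·y + -36 = 0 ∩ |CA|² = 17]
   → C = (10, 4)
3. D_x = 19/2  [D is the midpoint of EA]
4. D_y = 8  [D is the midpoint of EA]
   → D = (19/2, 8)
5. F_x = 19/2  [2·signedArea(CAF) = 3 ∩ FE · DA = -9/4]
6. F_y = 5  [2·signedArea(CAF) = 3 ∩ FE · DA = -9/4]
   → F = (19/2, 5)

C = (10, 4)
D = (19/2, 8)
F = (19/2, 5)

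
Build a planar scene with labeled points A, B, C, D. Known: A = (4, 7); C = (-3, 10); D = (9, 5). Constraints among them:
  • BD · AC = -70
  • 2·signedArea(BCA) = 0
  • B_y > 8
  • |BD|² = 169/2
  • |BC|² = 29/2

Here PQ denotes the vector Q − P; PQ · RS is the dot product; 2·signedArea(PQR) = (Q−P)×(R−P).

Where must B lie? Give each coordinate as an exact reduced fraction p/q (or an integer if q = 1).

B = (1/2, 17/2)

1. B_x = 1/2  [2·signedArea(BCA) = 0 ∩ BD · AC = -70]
2. B_y = 17/2  [2·signedArea(BCA) = 0 ∩ BD · AC = -70]
   → B = (1/2, 17/2)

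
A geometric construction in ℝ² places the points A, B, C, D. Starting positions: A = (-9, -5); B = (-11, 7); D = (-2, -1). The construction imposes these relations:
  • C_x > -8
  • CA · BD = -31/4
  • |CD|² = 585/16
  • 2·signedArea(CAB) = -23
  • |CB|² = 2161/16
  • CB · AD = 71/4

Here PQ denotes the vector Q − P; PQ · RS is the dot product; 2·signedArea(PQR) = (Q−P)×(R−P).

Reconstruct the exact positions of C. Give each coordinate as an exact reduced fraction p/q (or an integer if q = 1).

1. C_x = -29/4  [2·signedArea(CAB) = -23 ∩ CB · AD = 71/4]
2. C_y = -4  [2·signedArea(CAB) = -23 ∩ CB · AD = 71/4]
   → C = (-29/4, -4)

C = (-29/4, -4)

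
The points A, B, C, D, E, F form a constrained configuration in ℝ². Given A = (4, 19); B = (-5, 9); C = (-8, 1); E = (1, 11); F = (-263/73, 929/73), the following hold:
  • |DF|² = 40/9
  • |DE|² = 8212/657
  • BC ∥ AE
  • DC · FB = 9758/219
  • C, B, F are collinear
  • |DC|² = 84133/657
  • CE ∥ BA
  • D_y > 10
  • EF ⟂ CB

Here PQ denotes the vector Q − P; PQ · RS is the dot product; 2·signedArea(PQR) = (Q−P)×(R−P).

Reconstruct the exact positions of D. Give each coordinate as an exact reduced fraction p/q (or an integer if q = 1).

1. D_x = -185/73  [line 102/73·x + 272/73·y + -8126/219 = 0 ∩ |DE|² = 8212/657]
2. D_y = 2389/219  [line 102/73·x + 272/73·y + -8126/219 = 0 ∩ |DE|² = 8212/657]
   → D = (-185/73, 2389/219)

D = (-185/73, 2389/219)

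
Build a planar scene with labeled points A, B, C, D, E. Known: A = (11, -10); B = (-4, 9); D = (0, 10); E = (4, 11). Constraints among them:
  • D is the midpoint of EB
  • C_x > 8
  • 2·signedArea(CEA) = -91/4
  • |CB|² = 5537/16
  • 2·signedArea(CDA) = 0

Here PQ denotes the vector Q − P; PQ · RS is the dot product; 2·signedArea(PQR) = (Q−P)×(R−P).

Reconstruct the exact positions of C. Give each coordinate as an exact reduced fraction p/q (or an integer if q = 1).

C = (33/4, -5)

1. C_x = 33/4  [2·signedArea(CDA) = 0 ∩ 2·signedArea(CEA) = -91/4]
2. C_y = -5  [2·signedArea(CDA) = 0 ∩ 2·signedArea(CEA) = -91/4]
   → C = (33/4, -5)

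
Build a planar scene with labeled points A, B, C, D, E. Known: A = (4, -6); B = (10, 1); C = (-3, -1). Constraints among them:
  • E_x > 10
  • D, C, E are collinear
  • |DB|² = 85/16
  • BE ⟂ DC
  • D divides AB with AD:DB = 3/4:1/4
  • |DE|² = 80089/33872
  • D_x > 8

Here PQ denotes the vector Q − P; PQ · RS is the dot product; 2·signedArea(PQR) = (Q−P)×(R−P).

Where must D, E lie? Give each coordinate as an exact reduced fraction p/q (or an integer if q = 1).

1. D_x = 17/2  [D divides AB with AD:DB = 3/4:1/4]
2. D_y = -3/4  [D divides AB with AD:DB = 3/4:1/4]
   → D = (17/2, -3/4)
3. E_x = 21249/2117  [D, C, E are collinear ∩ BE ⟂ DC]
4. E_y = -1517/2117  [D, C, E are collinear ∩ BE ⟂ DC]
   → E = (21249/2117, -1517/2117)

D = (17/2, -3/4)
E = (21249/2117, -1517/2117)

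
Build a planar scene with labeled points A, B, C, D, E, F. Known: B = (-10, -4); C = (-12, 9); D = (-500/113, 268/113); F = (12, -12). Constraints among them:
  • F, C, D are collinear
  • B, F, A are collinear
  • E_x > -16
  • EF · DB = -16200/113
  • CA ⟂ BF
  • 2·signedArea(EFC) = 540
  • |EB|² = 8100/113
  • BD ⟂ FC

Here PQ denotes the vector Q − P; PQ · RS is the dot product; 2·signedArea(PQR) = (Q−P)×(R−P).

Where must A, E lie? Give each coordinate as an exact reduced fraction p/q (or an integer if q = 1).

A = (-2184/137, -252/137)
E = (-1760/113, -1172/113)

1. A_x = -2184/137  [B, F, A are collinear ∩ CA ⟂ BF]
2. A_y = -252/137  [B, F, A are collinear ∩ CA ⟂ BF]
   → A = (-2184/137, -252/137)
3. E_x = -1760/113  [line 630/113·x + 720/113·y + 17280/113 = 0 ∩ |EB|² = 8100/113]
4. E_y = -1172/113  [line 630/113·x + 720/113·y + 17280/113 = 0 ∩ |EB|² = 8100/113]
   → E = (-1760/113, -1172/113)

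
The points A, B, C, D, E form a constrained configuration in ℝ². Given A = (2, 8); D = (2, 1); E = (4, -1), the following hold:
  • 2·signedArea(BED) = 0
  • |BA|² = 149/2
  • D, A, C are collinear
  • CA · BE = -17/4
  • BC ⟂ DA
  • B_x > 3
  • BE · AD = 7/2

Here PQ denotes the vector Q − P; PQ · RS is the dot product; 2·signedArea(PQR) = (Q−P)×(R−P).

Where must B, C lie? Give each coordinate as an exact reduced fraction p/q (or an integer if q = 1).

B = (7/2, -1/2)
C = (2, -1/2)

1. B_x = 7/2  [2·signedArea(BED) = 0 ∩ BE · AD = 7/2]
2. B_y = -1/2  [2·signedArea(BED) = 0 ∩ BE · AD = 7/2]
   → B = (7/2, -1/2)
3. C_x = 2  [D, A, C are collinear ∩ BC ⟂ DA]
4. C_y = -1/2  [D, A, C are collinear ∩ BC ⟂ DA]
   → C = (2, -1/2)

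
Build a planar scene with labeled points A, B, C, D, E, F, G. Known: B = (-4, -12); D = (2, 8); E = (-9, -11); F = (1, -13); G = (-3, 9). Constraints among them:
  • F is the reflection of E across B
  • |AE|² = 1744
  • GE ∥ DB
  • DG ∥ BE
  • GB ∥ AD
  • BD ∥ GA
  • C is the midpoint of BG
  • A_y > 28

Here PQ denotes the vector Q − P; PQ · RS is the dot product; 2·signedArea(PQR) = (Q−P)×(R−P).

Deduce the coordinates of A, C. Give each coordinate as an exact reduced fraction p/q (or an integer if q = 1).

A = (3, 29)
C = (-7/2, -3/2)

1. A_x = 3  [GB ∥ AD ∩ BD ∥ GA]
2. A_y = 29  [GB ∥ AD ∩ BD ∥ GA]
   → A = (3, 29)
3. C_x = -7/2  [C is the midpoint of BG]
4. C_y = -3/2  [C is the midpoint of BG]
   → C = (-7/2, -3/2)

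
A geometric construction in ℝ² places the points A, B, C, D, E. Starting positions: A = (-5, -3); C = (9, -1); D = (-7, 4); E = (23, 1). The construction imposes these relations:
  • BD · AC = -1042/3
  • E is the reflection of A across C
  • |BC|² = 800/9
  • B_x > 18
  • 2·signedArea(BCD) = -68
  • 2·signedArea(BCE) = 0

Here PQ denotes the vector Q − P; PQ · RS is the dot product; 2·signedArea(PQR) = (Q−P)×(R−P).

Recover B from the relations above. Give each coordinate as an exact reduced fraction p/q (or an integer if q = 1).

1. B_x = 55/3  [2·signedArea(BCE) = 0 ∩ 2·signedArea(BCD) = -68]
2. B_y = 1/3  [2·signedArea(BCE) = 0 ∩ 2·signedArea(BCD) = -68]
   → B = (55/3, 1/3)

B = (55/3, 1/3)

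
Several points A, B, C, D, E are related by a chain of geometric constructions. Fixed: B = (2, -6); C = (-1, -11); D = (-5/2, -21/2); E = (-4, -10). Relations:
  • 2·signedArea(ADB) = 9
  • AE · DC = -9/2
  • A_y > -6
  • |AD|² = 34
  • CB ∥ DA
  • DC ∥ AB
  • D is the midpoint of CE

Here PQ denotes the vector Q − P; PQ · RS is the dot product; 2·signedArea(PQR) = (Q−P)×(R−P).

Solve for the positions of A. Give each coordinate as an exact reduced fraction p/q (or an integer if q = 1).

1. A_x = 1/2  [DC ∥ AB ∩ CB ∥ DA]
2. A_y = -11/2  [DC ∥ AB ∩ CB ∥ DA]
   → A = (1/2, -11/2)

A = (1/2, -11/2)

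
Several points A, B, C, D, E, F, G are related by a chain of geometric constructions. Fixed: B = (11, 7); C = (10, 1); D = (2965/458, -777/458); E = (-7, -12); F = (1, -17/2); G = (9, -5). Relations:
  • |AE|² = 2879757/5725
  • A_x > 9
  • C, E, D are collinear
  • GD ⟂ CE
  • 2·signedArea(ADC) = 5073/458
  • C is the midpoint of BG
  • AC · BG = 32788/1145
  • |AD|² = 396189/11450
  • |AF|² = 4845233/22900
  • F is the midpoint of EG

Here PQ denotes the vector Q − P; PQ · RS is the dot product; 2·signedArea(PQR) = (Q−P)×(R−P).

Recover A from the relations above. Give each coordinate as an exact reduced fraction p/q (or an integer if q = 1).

1. A_x = 10522/1145  [AC · BG = 32788/1145 ∩ 2·signedArea(ADC) = 5073/458]
2. A_y = 4032/1145  [AC · BG = 32788/1145 ∩ 2·signedArea(ADC) = 5073/458]
   → A = (10522/1145, 4032/1145)

A = (10522/1145, 4032/1145)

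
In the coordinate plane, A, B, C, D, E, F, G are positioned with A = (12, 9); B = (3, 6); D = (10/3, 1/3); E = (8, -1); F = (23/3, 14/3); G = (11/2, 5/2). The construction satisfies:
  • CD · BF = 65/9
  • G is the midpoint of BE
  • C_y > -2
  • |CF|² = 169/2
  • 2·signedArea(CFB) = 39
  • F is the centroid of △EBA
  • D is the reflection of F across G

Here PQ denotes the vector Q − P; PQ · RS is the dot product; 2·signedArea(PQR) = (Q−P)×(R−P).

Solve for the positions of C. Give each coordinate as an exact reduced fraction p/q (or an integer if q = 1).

1. C_x = 7/6  [CD · BF = 65/9 ∩ 2·signedArea(CFB) = 39]
2. C_y = -11/6  [CD · BF = 65/9 ∩ 2·signedArea(CFB) = 39]
   → C = (7/6, -11/6)

C = (7/6, -11/6)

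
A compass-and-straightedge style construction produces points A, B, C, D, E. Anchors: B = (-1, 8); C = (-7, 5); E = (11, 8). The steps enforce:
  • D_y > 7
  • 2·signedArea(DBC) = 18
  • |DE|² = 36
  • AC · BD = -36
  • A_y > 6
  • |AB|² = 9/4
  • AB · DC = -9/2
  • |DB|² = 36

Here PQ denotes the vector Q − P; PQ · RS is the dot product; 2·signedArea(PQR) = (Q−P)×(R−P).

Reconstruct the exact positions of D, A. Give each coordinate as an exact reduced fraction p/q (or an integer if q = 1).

1. D_x = 5  [line 3·x + -6·y + 33 = 0 ∩ |DB|² = 36]
2. D_y = 8  [line 3·x + -6·y + 33 = 0 ∩ |DB|² = 36]
   → D = (5, 8)
3. A_x = -1  [AB · DC = -9/2 ∩ AC · BD = -36]
4. A_y = 13/2  [AB · DC = -9/2 ∩ AC · BD = -36]
   → A = (-1, 13/2)

A = (-1, 13/2)
D = (5, 8)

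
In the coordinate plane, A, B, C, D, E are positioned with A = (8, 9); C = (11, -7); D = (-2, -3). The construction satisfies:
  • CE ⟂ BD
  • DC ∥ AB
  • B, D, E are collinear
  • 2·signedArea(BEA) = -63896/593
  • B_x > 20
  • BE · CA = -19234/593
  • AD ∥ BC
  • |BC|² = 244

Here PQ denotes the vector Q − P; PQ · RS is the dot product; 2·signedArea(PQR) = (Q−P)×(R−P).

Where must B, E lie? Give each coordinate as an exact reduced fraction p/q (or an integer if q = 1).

1. B_x = 21  [AD ∥ BC ∩ DC ∥ AB]
2. B_y = 5  [AD ∥ BC ∩ DC ∥ AB]
   → B = (21, 5)
3. E_x = 4955/593  [B, D, E are collinear ∩ CE ⟂ BD]
4. E_y = 357/593  [B, D, E are collinear ∩ CE ⟂ BD]
   → E = (4955/593, 357/593)

B = (21, 5)
E = (4955/593, 357/593)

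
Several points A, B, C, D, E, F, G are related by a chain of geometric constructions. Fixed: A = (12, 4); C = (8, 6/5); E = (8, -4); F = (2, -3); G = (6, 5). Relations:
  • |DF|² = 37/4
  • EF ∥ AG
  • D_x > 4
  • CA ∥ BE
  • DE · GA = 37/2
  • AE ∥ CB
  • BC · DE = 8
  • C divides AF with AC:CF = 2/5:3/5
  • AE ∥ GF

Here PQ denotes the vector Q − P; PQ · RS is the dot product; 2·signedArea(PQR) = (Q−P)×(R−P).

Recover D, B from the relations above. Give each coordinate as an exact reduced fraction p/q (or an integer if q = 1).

1. D_x = 5  [line -6·x + 1·y + 67/2 = 0 ∩ |DF|² = 37/4]
2. D_y = -7/2  [line -6·x + 1·y + 67/2 = 0 ∩ |DF|² = 37/4]
   → D = (5, -7/2)
3. B_x = 4  [CA ∥ BE ∩ AE ∥ CB]
4. B_y = -34/5  [CA ∥ BE ∩ AE ∥ CB]
   → B = (4, -34/5)

B = (4, -34/5)
D = (5, -7/2)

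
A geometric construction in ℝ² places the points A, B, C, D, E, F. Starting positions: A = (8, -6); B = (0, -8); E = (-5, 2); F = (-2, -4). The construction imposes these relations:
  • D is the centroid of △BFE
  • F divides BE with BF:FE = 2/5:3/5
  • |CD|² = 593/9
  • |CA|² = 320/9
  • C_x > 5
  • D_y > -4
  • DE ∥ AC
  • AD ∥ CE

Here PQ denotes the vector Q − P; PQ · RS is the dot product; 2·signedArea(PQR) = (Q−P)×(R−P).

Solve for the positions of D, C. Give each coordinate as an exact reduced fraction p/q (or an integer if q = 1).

1. D_x = -7/3  [D is the centroid of △BFE]
2. D_y = -10/3  [D is the centroid of △BFE]
   → D = (-7/3, -10/3)
3. C_x = 16/3  [AD ∥ CE ∩ DE ∥ AC]
4. C_y = -2/3  [AD ∥ CE ∩ DE ∥ AC]
   → C = (16/3, -2/3)

C = (16/3, -2/3)
D = (-7/3, -10/3)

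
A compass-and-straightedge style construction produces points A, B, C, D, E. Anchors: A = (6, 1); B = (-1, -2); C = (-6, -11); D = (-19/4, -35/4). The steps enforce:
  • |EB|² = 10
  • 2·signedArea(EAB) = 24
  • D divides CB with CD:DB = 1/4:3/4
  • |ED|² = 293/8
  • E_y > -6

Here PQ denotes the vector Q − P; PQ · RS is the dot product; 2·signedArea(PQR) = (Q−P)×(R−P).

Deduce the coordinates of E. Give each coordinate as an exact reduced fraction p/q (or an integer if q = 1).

1. E_x = 0  [line 3·x + -7·y + -35 = 0 ∩ |ED|² = 293/8]
2. E_y = -5  [line 3·x + -7·y + -35 = 0 ∩ |ED|² = 293/8]
   → E = (0, -5)

E = (0, -5)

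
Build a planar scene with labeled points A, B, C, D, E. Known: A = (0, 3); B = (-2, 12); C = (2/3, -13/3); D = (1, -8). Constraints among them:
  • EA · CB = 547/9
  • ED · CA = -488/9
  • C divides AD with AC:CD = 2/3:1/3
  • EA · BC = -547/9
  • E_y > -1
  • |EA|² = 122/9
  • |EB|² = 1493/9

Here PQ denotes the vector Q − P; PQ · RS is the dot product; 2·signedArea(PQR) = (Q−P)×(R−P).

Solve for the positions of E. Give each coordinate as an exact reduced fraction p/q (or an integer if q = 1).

1. E_x = 1/3  [ED · CA = -488/9 ∩ EA · CB = 547/9]
2. E_y = -2/3  [ED · CA = -488/9 ∩ EA · CB = 547/9]
   → E = (1/3, -2/3)

E = (1/3, -2/3)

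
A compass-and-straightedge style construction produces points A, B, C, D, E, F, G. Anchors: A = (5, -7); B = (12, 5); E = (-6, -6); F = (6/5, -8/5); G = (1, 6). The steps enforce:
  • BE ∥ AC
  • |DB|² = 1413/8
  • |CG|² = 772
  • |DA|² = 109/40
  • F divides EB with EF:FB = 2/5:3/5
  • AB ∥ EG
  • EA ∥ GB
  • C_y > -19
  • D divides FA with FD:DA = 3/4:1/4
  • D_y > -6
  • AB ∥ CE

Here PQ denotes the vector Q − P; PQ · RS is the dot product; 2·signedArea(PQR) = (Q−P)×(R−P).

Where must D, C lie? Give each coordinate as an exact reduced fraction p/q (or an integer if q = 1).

C = (-13, -18)
D = (81/20, -113/20)

1. D_x = 81/20  [D divides FA with FD:DA = 3/4:1/4]
2. D_y = -113/20  [D divides FA with FD:DA = 3/4:1/4]
   → D = (81/20, -113/20)
3. C_x = -13  [AB ∥ CE ∩ BE ∥ AC]
4. C_y = -18  [AB ∥ CE ∩ BE ∥ AC]
   → C = (-13, -18)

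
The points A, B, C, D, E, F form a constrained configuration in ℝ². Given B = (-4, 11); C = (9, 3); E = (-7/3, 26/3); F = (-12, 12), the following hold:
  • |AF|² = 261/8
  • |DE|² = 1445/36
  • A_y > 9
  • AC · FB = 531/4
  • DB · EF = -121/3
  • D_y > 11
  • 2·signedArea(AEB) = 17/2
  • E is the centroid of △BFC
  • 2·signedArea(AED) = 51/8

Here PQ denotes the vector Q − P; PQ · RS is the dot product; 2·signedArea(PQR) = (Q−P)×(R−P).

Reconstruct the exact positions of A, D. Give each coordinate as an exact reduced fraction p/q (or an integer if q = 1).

1. A_x = -27/4  [2·signedArea(AEB) = 17/2 ∩ AC · FB = 531/4]
2. A_y = 39/4  [2·signedArea(AEB) = 17/2 ∩ AC · FB = 531/4]
   → A = (-27/4, 39/4)
3. D_x = -8  [DB · EF = -121/3 ∩ 2·signedArea(AED) = 51/8]
4. D_y = 23/2  [DB · EF = -121/3 ∩ 2·signedArea(AED) = 51/8]
   → D = (-8, 23/2)

A = (-27/4, 39/4)
D = (-8, 23/2)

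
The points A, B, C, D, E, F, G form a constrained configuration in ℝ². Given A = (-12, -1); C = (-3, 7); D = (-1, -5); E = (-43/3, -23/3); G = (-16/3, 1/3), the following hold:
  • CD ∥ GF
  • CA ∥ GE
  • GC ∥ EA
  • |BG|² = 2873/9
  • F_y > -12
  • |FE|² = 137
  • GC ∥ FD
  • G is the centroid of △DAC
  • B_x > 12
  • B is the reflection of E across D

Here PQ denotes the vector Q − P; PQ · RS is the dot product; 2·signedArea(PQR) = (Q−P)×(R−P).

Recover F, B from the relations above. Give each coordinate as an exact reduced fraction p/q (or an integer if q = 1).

1. F_x = -10/3  [GC ∥ FD ∩ CD ∥ GF]
2. F_y = -35/3  [GC ∥ FD ∩ CD ∥ GF]
   → F = (-10/3, -35/3)
3. B_x = 37/3  [B is the reflection of E across D]
4. B_y = -7/3  [B is the reflection of E across D]
   → B = (37/3, -7/3)

B = (37/3, -7/3)
F = (-10/3, -35/3)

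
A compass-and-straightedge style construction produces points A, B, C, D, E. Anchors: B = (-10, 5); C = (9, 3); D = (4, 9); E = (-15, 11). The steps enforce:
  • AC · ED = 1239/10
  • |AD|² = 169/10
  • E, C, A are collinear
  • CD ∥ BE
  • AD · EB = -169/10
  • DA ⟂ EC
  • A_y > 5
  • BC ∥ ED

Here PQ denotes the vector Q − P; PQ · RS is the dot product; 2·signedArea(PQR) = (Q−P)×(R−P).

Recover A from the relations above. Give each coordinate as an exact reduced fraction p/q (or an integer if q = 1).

A = (27/10, 51/10)

1. A_x = 27/10  [E, C, A are collinear ∩ DA ⟂ EC]
2. A_y = 51/10  [E, C, A are collinear ∩ DA ⟂ EC]
   → A = (27/10, 51/10)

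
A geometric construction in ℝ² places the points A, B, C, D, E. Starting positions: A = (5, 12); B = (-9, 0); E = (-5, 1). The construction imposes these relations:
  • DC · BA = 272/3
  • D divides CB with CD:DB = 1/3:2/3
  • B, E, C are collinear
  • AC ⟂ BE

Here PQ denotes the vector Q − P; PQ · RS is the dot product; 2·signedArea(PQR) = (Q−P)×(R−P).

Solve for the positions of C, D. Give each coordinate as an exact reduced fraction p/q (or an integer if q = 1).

C = (7, 4)
D = (5/3, 8/3)

1. C_x = 7  [B, E, C are collinear ∩ AC ⟂ BE]
2. C_y = 4  [B, E, C are collinear ∩ AC ⟂ BE]
   → C = (7, 4)
3. D_x = 5/3  [D divides CB with CD:DB = 1/3:2/3]
4. D_y = 8/3  [D divides CB with CD:DB = 1/3:2/3]
   → D = (5/3, 8/3)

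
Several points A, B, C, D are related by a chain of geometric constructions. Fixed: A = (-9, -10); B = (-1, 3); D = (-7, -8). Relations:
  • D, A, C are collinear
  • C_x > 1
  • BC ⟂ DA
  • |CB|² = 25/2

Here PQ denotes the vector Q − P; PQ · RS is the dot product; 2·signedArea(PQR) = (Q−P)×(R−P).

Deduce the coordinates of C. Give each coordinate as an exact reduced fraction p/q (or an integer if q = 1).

1. C_x = 3/2  [D, A, C are collinear ∩ BC ⟂ DA]
2. C_y = 1/2  [D, A, C are collinear ∩ BC ⟂ DA]
   → C = (3/2, 1/2)

C = (3/2, 1/2)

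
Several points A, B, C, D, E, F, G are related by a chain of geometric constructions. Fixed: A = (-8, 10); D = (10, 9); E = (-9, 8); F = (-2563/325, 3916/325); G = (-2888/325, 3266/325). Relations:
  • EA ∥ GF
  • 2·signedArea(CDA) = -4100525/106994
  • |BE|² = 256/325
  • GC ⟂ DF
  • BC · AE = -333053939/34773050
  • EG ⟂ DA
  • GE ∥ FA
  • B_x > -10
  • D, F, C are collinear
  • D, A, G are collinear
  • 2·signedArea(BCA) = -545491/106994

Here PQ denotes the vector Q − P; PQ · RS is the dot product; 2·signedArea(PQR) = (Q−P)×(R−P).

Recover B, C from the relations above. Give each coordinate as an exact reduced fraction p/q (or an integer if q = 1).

B = (-3213/325, 2616/325)
C = (-912293/106994, 1300877/106994)

1. C_x = -912293/106994  [D, F, C are collinear ∩ GC ⟂ DF]
2. C_y = 1300877/106994  [D, F, C are collinear ∩ GC ⟂ DF]
   → C = (-912293/106994, 1300877/106994)
3. B_x = -3213/325  [2·signedArea(BCA) = -545491/106994 ∩ BC · AE = -333053939/34773050]
4. B_y = 2616/325  [2·signedArea(BCA) = -545491/106994 ∩ BC · AE = -333053939/34773050]
   → B = (-3213/325, 2616/325)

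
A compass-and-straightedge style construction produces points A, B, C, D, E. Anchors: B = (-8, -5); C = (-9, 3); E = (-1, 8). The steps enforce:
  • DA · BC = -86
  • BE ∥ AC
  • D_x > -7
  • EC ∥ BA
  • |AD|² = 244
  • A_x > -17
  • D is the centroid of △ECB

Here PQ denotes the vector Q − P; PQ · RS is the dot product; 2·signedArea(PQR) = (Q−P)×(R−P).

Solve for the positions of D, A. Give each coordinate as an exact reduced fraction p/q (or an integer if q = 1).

1. D_x = -6  [D is the centroid of △ECB]
2. D_y = 2  [D is the centroid of △ECB]
   → D = (-6, 2)
3. A_x = -16  [BE ∥ AC ∩ EC ∥ BA]
4. A_y = -10  [BE ∥ AC ∩ EC ∥ BA]
   → A = (-16, -10)

A = (-16, -10)
D = (-6, 2)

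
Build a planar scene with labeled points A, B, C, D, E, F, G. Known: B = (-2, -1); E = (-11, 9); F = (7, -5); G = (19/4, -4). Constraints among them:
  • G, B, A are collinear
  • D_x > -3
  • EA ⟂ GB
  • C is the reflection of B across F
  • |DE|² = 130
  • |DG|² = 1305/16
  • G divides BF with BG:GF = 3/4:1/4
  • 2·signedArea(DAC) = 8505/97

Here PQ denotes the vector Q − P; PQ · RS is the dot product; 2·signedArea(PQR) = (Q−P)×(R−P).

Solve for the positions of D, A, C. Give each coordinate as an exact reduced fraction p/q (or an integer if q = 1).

A = (-1283/97, 387/97)
C = (16, -9)
D = (-2, 2)

1. A_x = -1283/97  [G, B, A are collinear ∩ EA ⟂ GB]
2. A_y = 387/97  [G, B, A are collinear ∩ EA ⟂ GB]
   → A = (-1283/97, 387/97)
3. C_x = 16  [C is the reflection of B across F]
4. C_y = -9  [C is the reflection of B across F]
   → C = (16, -9)
5. D_x = -2  [line 1260/97·x + 2835/97·y + -3150/97 = 0 ∩ |DE|² = 130]
6. D_y = 2  [line 1260/97·x + 2835/97·y + -3150/97 = 0 ∩ |DE|² = 130]
   → D = (-2, 2)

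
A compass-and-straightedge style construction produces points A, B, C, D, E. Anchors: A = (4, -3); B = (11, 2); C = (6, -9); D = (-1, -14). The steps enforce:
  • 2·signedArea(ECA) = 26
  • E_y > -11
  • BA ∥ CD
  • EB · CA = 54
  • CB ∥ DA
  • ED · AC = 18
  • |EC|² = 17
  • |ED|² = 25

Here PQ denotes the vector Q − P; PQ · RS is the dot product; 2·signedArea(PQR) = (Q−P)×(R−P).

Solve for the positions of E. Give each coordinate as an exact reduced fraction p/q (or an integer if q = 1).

E = (2, -10)

1. E_x = 2  [EB · CA = 54 ∩ 2·signedArea(ECA) = 26]
2. E_y = -10  [EB · CA = 54 ∩ 2·signedArea(ECA) = 26]
   → E = (2, -10)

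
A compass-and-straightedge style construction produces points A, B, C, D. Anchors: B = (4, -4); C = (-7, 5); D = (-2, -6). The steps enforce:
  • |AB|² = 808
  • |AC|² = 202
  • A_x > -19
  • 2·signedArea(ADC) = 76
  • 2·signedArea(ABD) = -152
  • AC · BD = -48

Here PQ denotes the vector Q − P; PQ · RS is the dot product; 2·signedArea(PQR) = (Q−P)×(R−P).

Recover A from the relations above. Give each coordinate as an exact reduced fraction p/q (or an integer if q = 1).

A = (-18, 14)

1. A_x = -18  [2·signedArea(ABD) = -152 ∩ 2·signedArea(ADC) = 76]
2. A_y = 14  [2·signedArea(ABD) = -152 ∩ 2·signedArea(ADC) = 76]
   → A = (-18, 14)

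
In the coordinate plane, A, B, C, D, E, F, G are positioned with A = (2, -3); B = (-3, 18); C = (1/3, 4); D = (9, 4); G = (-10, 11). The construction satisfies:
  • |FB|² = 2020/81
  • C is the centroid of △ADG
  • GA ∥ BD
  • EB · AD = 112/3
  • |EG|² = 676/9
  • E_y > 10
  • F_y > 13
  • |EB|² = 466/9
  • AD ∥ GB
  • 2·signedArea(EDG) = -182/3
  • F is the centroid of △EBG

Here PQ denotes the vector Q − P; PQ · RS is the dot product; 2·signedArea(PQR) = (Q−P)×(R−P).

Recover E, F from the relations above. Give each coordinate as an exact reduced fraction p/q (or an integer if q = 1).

1. E_x = -4/3  [EB · AD = 112/3 ∩ 2·signedArea(EDG) = -182/3]
2. E_y = 11  [EB · AD = 112/3 ∩ 2·signedArea(EDG) = -182/3]
   → E = (-4/3, 11)
3. F_x = -43/9  [F is the centroid of △EBG]
4. F_y = 40/3  [F is the centroid of △EBG]
   → F = (-43/9, 40/3)

E = (-4/3, 11)
F = (-43/9, 40/3)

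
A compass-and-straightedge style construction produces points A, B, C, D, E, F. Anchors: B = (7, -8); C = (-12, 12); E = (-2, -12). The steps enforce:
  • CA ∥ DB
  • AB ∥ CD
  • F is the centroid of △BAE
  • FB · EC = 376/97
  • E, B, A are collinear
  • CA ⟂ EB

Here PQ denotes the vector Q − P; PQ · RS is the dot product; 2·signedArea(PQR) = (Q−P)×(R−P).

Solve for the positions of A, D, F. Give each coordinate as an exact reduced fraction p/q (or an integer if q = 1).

A = (-140/97, -1140/97)
D = (-345/97, 1528/97)
F = (115/97, -3080/291)

1. A_x = -140/97  [E, B, A are collinear ∩ CA ⟂ EB]
2. A_y = -1140/97  [E, B, A are collinear ∩ CA ⟂ EB]
   → A = (-140/97, -1140/97)
3. D_x = -345/97  [CA ∥ DB ∩ AB ∥ CD]
4. D_y = 1528/97  [CA ∥ DB ∩ AB ∥ CD]
   → D = (-345/97, 1528/97)
5. F_x = 115/97  [F is the centroid of △BAE]
6. F_y = -3080/291  [F is the centroid of △BAE]
   → F = (115/97, -3080/291)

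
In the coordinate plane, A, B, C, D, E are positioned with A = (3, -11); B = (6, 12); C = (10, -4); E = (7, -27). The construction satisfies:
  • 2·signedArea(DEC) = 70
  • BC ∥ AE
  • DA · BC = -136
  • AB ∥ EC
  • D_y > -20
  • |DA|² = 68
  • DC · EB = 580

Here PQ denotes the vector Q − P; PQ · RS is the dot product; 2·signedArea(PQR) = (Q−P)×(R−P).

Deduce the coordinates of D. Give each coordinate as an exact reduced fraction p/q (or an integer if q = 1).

1. D_x = 5  [DA · BC = -136 ∩ DC · EB = 580]
2. D_y = -19  [DA · BC = -136 ∩ DC · EB = 580]
   → D = (5, -19)

D = (5, -19)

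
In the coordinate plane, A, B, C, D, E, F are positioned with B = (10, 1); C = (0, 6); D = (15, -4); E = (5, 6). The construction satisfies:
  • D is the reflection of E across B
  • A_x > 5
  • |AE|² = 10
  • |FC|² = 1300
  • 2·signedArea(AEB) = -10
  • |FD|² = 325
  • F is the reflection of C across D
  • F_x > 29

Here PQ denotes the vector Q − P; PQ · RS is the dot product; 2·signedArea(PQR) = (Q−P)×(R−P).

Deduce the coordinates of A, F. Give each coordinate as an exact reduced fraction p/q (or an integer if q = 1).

1. A_x = 6  [line 5·x + 5·y + -45 = 0 ∩ |AE|² = 10]
2. A_y = 3  [line 5·x + 5·y + -45 = 0 ∩ |AE|² = 10]
   → A = (6, 3)
3. F_x = 30  [F is the reflection of C across D]
4. F_y = -14  [F is the reflection of C across D]
   → F = (30, -14)

A = (6, 3)
F = (30, -14)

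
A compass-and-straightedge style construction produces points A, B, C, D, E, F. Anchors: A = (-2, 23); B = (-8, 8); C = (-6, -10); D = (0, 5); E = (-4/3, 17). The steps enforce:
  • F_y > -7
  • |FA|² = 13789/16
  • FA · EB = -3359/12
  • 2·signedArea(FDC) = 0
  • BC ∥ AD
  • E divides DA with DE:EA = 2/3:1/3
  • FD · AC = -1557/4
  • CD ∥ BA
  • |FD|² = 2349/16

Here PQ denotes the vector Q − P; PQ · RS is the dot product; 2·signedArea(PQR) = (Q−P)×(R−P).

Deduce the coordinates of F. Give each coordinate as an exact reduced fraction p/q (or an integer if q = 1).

F = (-9/2, -25/4)

1. F_x = -9/2  [2·signedArea(FDC) = 0 ∩ FA · EB = -3359/12]
2. F_y = -25/4  [2·signedArea(FDC) = 0 ∩ FA · EB = -3359/12]
   → F = (-9/2, -25/4)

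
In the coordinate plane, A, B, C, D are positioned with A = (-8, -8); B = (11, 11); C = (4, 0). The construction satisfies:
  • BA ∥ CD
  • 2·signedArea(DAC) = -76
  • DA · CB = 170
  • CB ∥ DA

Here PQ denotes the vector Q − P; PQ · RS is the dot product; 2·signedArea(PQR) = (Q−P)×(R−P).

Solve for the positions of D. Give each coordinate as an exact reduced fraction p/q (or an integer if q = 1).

D = (-15, -19)

1. D_x = -15  [CB ∥ DA ∩ BA ∥ CD]
2. D_y = -19  [CB ∥ DA ∩ BA ∥ CD]
   → D = (-15, -19)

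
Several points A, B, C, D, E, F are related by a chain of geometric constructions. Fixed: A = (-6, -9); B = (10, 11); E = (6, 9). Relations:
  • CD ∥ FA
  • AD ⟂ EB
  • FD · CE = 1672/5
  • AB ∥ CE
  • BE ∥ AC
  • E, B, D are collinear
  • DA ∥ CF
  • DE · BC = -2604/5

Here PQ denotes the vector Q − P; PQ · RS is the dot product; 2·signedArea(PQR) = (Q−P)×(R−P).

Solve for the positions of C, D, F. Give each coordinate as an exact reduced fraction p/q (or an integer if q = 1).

C = (-10, -11)
D = (-54/5, 3/5)
F = (-26/5, -103/5)

1. C_x = -10  [AB ∥ CE ∩ BE ∥ AC]
2. C_y = -11  [AB ∥ CE ∩ BE ∥ AC]
   → C = (-10, -11)
3. D_x = -54/5  [E, B, D are collinear ∩ AD ⟂ EB]
4. D_y = 3/5  [E, B, D are collinear ∩ AD ⟂ EB]
   → D = (-54/5, 3/5)
5. F_x = -26/5  [CD ∥ FA ∩ DA ∥ CF]
6. F_y = -103/5  [CD ∥ FA ∩ DA ∥ CF]
   → F = (-26/5, -103/5)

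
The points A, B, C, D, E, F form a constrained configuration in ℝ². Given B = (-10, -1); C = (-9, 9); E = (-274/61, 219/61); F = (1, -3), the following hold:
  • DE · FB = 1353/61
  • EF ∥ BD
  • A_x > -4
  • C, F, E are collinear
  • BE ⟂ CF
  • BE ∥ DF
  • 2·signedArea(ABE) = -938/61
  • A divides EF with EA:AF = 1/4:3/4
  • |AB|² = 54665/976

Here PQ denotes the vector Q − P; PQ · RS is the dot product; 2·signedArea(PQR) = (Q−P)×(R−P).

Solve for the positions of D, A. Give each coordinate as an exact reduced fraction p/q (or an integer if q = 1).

1. D_x = -275/61  [BE ∥ DF ∩ EF ∥ BD]
2. D_y = -463/61  [BE ∥ DF ∩ EF ∥ BD]
   → D = (-275/61, -463/61)
3. A_x = -761/244  [A divides EF with EA:AF = 1/4:3/4]
4. A_y = 237/122  [A divides EF with EA:AF = 1/4:3/4]
   → A = (-761/244, 237/122)

A = (-761/244, 237/122)
D = (-275/61, -463/61)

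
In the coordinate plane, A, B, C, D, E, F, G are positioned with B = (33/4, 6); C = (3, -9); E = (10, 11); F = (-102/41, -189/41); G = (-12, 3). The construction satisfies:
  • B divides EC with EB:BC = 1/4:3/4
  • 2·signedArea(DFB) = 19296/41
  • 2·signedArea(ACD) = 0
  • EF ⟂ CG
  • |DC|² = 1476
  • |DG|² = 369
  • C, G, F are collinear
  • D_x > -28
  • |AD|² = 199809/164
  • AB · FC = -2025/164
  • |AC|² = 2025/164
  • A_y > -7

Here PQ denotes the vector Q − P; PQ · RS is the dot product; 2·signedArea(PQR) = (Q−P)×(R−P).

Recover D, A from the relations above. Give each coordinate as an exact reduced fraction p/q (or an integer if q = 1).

A = (21/82, -279/41)
D = (-27, 15)

1. A_x = 21/82  [line -225/41·x + 180/41·y + 2565/82 = 0 ∩ |AC|² = 2025/164]
2. A_y = -279/41  [line -225/41·x + 180/41·y + 2565/82 = 0 ∩ |AC|² = 2025/164]
   → A = (21/82, -279/41)
3. D_x = -27  [2·signedArea(DFB) = 19296/41 ∩ 2·signedArea(ACD) = 0]
4. D_y = 15  [2·signedArea(DFB) = 19296/41 ∩ 2·signedArea(ACD) = 0]
   → D = (-27, 15)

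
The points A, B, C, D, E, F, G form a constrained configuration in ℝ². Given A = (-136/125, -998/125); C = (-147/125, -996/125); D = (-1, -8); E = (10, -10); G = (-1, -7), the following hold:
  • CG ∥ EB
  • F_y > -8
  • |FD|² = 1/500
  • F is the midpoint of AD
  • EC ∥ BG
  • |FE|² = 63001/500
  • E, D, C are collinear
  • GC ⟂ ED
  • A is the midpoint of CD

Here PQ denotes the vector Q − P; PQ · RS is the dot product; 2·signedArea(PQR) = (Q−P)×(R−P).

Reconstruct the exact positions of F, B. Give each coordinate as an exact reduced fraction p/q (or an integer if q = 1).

B = (1272/125, -1129/125)
F = (-261/250, -999/125)

1. F_x = -261/250  [F is the midpoint of AD]
2. F_y = -999/125  [F is the midpoint of AD]
   → F = (-261/250, -999/125)
3. B_x = 1272/125  [EC ∥ BG ∩ CG ∥ EB]
4. B_y = -1129/125  [EC ∥ BG ∩ CG ∥ EB]
   → B = (1272/125, -1129/125)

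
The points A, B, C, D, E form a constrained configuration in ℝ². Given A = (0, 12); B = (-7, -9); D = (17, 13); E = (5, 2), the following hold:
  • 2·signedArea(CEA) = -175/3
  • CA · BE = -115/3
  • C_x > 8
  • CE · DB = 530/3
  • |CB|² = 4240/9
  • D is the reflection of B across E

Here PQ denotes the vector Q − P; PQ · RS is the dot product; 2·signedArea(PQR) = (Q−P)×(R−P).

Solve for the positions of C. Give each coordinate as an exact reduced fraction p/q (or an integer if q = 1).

C = (9, 17/3)

1. C_x = 9  [CE · DB = 530/3 ∩ 2·signedArea(CEA) = -175/3]
2. C_y = 17/3  [CE · DB = 530/3 ∩ 2·signedArea(CEA) = -175/3]
   → C = (9, 17/3)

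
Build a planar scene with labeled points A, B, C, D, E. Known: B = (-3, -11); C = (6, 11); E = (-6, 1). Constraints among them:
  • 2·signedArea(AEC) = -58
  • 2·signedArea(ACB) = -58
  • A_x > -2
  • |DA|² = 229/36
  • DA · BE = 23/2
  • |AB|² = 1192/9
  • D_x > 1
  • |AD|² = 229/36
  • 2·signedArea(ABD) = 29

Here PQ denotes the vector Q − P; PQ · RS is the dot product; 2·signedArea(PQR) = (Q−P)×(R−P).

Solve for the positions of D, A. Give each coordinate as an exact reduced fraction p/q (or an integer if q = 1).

A = (-1, 1/3)
D = (3/2, 0)

1. A_x = -1  [2·signedArea(ACB) = -58 ∩ 2·signedArea(AEC) = -58]
2. A_y = 1/3  [2·signedArea(ACB) = -58 ∩ 2·signedArea(AEC) = -58]
   → A = (-1, 1/3)
3. D_x = 3/2  [DA · BE = 23/2 ∩ 2·signedArea(ABD) = 29]
4. D_y = 0  [DA · BE = 23/2 ∩ 2·signedArea(ABD) = 29]
   → D = (3/2, 0)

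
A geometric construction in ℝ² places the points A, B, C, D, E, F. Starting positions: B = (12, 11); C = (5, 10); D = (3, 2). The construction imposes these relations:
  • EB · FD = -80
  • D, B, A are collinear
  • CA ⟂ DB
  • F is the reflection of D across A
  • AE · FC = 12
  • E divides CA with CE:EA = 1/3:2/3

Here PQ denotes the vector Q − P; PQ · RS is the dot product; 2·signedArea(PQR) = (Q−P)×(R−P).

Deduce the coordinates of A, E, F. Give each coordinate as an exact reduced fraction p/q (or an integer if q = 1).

A = (8, 7)
E = (6, 9)
F = (13, 12)

1. A_x = 8  [D, B, A are collinear ∩ CA ⟂ DB]
2. A_y = 7  [D, B, A are collinear ∩ CA ⟂ DB]
   → A = (8, 7)
3. E_x = 6  [E divides CA with CE:EA = 1/3:2/3]
4. E_y = 9  [E divides CA with CE:EA = 1/3:2/3]
   → E = (6, 9)
5. F_x = 13  [F is the reflection of D across A]
6. F_y = 12  [F is the reflection of D across A]
   → F = (13, 12)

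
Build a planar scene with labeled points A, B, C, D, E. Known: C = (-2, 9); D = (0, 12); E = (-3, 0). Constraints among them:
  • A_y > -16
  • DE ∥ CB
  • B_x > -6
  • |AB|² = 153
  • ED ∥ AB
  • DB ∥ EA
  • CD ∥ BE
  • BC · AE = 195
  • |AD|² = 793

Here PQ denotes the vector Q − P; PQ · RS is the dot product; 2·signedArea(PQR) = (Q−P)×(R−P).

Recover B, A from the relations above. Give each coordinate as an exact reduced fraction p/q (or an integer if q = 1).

A = (-8, -15)
B = (-5, -3)

1. B_x = -5  [CD ∥ BE ∩ DE ∥ CB]
2. B_y = -3  [CD ∥ BE ∩ DE ∥ CB]
   → B = (-5, -3)
3. A_x = -8  [ED ∥ AB ∩ DB ∥ EA]
4. A_y = -15  [ED ∥ AB ∩ DB ∥ EA]
   → A = (-8, -15)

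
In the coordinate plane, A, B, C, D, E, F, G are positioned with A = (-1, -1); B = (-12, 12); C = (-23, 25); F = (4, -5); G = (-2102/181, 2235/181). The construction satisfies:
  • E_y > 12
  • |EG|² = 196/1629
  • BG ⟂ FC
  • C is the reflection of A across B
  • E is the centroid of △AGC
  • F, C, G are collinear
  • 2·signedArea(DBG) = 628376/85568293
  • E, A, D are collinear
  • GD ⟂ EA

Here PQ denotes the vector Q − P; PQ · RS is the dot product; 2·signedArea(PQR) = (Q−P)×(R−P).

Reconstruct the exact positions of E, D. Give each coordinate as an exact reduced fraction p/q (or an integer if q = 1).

D = (-1016559938/85568293, 1037677937/85568293)
E = (-6446/543, 2193/181)

1. E_x = -6446/543  [E is the centroid of △AGC]
2. E_y = 2193/181  [E is the centroid of △AGC]
   → E = (-6446/543, 2193/181)
3. D_x = -1016559938/85568293  [E, A, D are collinear ∩ GD ⟂ EA]
4. D_y = 1037677937/85568293  [E, A, D are collinear ∩ GD ⟂ EA]
   → D = (-1016559938/85568293, 1037677937/85568293)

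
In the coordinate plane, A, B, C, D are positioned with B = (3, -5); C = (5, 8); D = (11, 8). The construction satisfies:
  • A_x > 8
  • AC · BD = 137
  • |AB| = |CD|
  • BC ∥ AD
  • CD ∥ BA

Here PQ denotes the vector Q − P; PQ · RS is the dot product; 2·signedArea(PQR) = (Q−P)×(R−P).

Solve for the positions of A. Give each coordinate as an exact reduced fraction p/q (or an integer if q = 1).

1. A_x = 9  [BC ∥ AD ∩ CD ∥ BA]
2. A_y = -5  [BC ∥ AD ∩ CD ∥ BA]
   → A = (9, -5)

A = (9, -5)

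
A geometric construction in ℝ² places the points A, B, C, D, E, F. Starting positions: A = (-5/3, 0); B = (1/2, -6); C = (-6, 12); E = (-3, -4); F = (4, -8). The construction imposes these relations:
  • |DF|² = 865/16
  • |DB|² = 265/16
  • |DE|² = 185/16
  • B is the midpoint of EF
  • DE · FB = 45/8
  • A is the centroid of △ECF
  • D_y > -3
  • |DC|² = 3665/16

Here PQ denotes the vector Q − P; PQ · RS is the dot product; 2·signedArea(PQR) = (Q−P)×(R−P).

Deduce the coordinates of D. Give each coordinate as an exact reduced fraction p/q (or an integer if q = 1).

1. D_x = -1/4  [line 7/2·x + -2·y + -25/8 = 0 ∩ |DF|² = 865/16]
2. D_y = -2  [line 7/2·x + -2·y + -25/8 = 0 ∩ |DF|² = 865/16]
   → D = (-1/4, -2)

D = (-1/4, -2)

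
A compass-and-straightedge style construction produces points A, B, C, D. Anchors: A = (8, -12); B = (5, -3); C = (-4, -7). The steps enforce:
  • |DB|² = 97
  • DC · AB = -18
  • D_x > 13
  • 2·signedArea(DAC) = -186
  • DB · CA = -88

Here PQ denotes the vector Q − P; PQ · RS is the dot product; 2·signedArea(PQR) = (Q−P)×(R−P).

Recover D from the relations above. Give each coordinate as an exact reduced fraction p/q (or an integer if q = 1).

D = (14, 1)

1. D_x = 14  [2·signedArea(DAC) = -186 ∩ DB · CA = -88]
2. D_y = 1  [2·signedArea(DAC) = -186 ∩ DB · CA = -88]
   → D = (14, 1)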